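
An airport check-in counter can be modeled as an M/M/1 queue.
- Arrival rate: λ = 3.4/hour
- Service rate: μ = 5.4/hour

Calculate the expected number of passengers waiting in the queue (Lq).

ρ = λ/μ = 3.4/5.4 = 0.6296
For M/M/1: Lq = λ²/(μ(μ-λ))
Lq = 11.56/(5.4 × 2.00)
Lq = 1.0704 passengers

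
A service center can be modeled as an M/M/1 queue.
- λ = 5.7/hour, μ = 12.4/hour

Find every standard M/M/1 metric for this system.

Step 1: ρ = λ/μ = 5.7/12.4 = 0.4597
Step 2: L = λ/(μ-λ) = 5.7/6.70 = 0.8507
Step 3: Lq = λ²/(μ(μ-λ)) = 32.49/(12.4×6.70) = 0.3911
Step 4: W = 1/(μ-λ) = 1/6.70 = 0.14925
Step 5: Wq = λ/(μ(μ-λ)) = 5.7/(12.4×6.70) = 0.06861
Step 6: P(0) = 1-ρ = 0.5403
Verify: L = λW = 5.7×0.14925 = 0.8507 ✔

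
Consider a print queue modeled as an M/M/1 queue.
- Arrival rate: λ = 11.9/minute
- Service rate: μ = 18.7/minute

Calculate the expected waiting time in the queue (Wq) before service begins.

First, compute utilization: ρ = λ/μ = 11.9/18.7 = 0.6364
For M/M/1: Wq = λ/(μ(μ-λ))
Wq = 11.9/(18.7 × (18.7-11.9))
Wq = 11.9/(18.7 × 6.80)
Wq = 0.09358 minutes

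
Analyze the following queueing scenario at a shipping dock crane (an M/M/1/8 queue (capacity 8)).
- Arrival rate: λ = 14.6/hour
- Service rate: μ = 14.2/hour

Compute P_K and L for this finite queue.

ρ = λ/μ = 14.6/14.2 = 1.02817
P₀ = (1-ρ)/(1-ρ^(K+1)) = (1-1.02817)/(1-1.02817^9) = -0.028170/-0.28406 = 0.09917
P_K = P₀×ρ^K = 0.09917 × 1.02817^8 = 0.09917 × 1.2489 = 0.1239
Blocking probability P_8 = 0.1239 (12.39%)
L = ρ[1 - (K+1)ρ^K + Kρ^(K+1)] / [(1-ρ)(1-ρ^(K+1))]
L = 1.02817 × (1 - 9×1.2488763 + 8×1.2840571) / ((1 - 1.02817) × (1 - 1.2840571)) = 4.1850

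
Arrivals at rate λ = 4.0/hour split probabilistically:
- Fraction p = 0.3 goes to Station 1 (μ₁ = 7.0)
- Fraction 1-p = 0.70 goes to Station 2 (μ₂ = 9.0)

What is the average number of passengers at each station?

Effective rates: λ₁ = 4.0×0.3 = 1.2, λ₂ = 4.0×0.70 = 2.8
Station 1: ρ₁ = 1.2/7.0 = 0.1714, L₁ = ρ₁/(1-ρ₁) = 0.1714/(1-0.1714) = 0.2069
Station 2: ρ₂ = 2.8/9.0 = 0.3111, L₂ = ρ₂/(1-ρ₂) = 0.3111/(1-0.3111) = 0.4516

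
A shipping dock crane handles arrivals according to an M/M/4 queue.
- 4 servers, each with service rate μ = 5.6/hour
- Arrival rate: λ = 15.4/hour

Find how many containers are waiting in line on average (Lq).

Traffic intensity: ρ = λ/(cμ) = 15.4/(4×5.6) = 0.6875
Since ρ = 0.6875 < 1, system is stable.
Offered load a = λ/μ = cρ = 15.4/5.6 = 2.7500
P₀ = [ Σₙ₌₀^3 aⁿ/n! + a^4/(4!(1-ρ)) ]⁻¹
Σ = a^0/0! + a^1/1! + a^2/2! + a^3/3! = 1.0000 + 2.7500 + 3.7813 + 3.4661 = 10.9974
a^4/(4!(1-ρ)) = 57.1914/(24 × 0.3125) = 7.6255
P₀ = 1/(10.9974 + 7.6255) = 0.05370
Lq = P₀·a^4·ρ / (4!(1-ρ)²) = 0.05370 × 57.1914 × 0.6875 / (24 × 0.09766) = 0.9008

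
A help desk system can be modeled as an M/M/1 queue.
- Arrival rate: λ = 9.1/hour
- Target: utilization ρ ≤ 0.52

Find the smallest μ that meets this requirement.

ρ = λ/μ, so μ = λ/ρ
μ ≥ 9.1/0.52 = 17.5000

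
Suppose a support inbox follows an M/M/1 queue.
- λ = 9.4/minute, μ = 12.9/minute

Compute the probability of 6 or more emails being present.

ρ = λ/μ = 9.4/12.9 = 0.7287
P(N ≥ n) = ρⁿ
P(N ≥ 6) = 0.7287^6
P(N ≥ 6) = 0.1497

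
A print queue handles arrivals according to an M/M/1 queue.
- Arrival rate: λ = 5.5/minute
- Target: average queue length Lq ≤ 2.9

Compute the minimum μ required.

For M/M/1: Lq = λ²/(μ(μ-λ))
Need Lq ≤ 2.9, i.e. μ(μ-λ) ≥ λ²/2.9
μ² - 5.5μ - 30.25/2.9 ≥ 0  →  μ² - 5.5μ - 10.43103 ≥ 0
Quadratic formula (positive root): μ = [λ + √(λ² + 4×10.43103)]/2
Discriminant: 30.25 + 4×10.43103 = 71.9741, √71.9741 = 8.4838
μ ≥ (5.5 + 8.4838)/2 = 6.9919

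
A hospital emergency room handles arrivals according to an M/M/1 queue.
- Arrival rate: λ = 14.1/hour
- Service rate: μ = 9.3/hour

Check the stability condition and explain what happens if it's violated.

Stability requires ρ = λ/(cμ) < 1
ρ = 14.1/(1 × 9.3) = 14.1/9.30 = 1.5161
Since 1.5161 ≥ 1, the system is UNSTABLE.
Queue grows without bound. Need μ > λ = 14.1.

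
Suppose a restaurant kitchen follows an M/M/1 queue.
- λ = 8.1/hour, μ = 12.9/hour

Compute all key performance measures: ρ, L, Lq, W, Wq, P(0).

Step 1: ρ = λ/μ = 8.1/12.9 = 0.6279
Step 2: L = λ/(μ-λ) = 8.1/4.80 = 1.6875
Step 3: Lq = λ²/(μ(μ-λ)) = 65.61/(12.9×4.80) = 1.0596
Step 4: W = 1/(μ-λ) = 1/4.80 = 0.20833
Step 5: Wq = λ/(μ(μ-λ)) = 8.1/(12.9×4.80) = 0.1308
Step 6: P(0) = 1-ρ = 0.3721
Verify: L = λW = 8.1×0.20833 = 1.6875 ✔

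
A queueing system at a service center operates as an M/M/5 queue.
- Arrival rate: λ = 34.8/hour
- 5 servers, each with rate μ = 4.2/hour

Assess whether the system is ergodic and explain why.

Stability requires ρ = λ/(cμ) < 1
ρ = 34.8/(5 × 4.2) = 34.8/21.00 = 1.6571
Since 1.6571 ≥ 1, the system is UNSTABLE.
Need c > λ/μ = 34.8/4.2 = 8.29.
Minimum servers needed: c = 9.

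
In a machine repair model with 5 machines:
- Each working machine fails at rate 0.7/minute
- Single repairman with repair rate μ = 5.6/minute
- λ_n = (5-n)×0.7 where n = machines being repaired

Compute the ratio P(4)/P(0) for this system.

P(4)/P(0) = ∏_{i=0}^{4-1} λ_i/μ_{i+1}
= (5-0)×0.7/5.6 × (5-1)×0.7/5.6 × (5-2)×0.7/5.6 × (5-3)×0.7/5.6
= 0.02930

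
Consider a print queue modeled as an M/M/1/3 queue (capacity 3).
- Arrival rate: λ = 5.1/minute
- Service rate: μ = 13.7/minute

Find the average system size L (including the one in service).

ρ = λ/μ = 5.1/13.7 = 0.37226
P₀ = (1-ρ)/(1-ρ^(K+1)) = (1-0.37226)/(1-0.37226^4) = 0.6277/0.9808 = 0.6400
P_K = P₀×ρ^K = 0.6400 × 0.37226^3 = 0.6400 × 0.05159 = 0.03302
L = ρ[1 - (K+1)ρ^K + Kρ^(K+1)] / [(1-ρ)(1-ρ^(K+1))]
L = 0.37226 × (1 - 4×0.05159 + 3×0.01920) / ((1 - 0.37226) × (1 - 0.01920)) = 0.5147 jobs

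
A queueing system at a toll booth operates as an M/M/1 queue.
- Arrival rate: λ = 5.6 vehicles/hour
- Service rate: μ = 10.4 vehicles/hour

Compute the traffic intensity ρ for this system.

Server utilization: ρ = λ/μ
ρ = 5.6/10.4 = 0.5385
The server is busy 53.85% of the time.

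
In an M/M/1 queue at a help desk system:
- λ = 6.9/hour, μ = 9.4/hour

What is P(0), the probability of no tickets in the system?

ρ = λ/μ = 6.9/9.4 = 0.7340
P(0) = 1 - ρ = 1 - 0.7340 = 0.2660
The server is idle 26.60% of the time.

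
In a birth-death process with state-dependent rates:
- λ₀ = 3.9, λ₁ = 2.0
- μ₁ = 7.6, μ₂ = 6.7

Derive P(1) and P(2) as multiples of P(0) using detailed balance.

Balance equations:
State 0: λ₀P₀ = μ₁P₁ → P₁ = (λ₀/μ₁)P₀ = (3.9/7.6)P₀ = 0.5132P₀
State 1: P₂ = (λ₀λ₁)/(μ₁μ₂)P₀ = (3.9×2.0)/(7.6×6.7)P₀ = 0.1532P₀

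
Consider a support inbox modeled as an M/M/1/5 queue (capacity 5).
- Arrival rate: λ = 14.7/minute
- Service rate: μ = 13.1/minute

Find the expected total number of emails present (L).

ρ = λ/μ = 14.7/13.1 = 1.12214
P₀ = (1-ρ)/(1-ρ^(K+1)) = (1-1.12214)/(1-1.12214^6) = -0.12214/-0.99656 = 0.1226
P_K = P₀×ρ^K = 0.1226 × 1.12214^5 = 0.1226 × 1.7792 = 0.2181
L = ρ[1 - (K+1)ρ^K + Kρ^(K+1)] / [(1-ρ)(1-ρ^(K+1))]
L = 1.12214 × (1 - 6×1.779243 + 5×1.996560) / ((1 - 1.12214) × (1 - 1.996560)) = 2.8334 emails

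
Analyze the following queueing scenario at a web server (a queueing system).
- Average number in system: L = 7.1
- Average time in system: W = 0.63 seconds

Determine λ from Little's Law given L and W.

Little's Law: L = λW, so λ = L/W
λ = 7.1/0.63 = 11.2698 requests/second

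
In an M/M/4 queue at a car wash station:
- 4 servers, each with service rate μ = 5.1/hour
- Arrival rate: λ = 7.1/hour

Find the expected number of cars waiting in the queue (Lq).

Traffic intensity: ρ = λ/(cμ) = 7.1/(4×5.1) = 0.3480
Since ρ = 0.3480 < 1, system is stable.
Offered load a = λ/μ = cρ = 7.1/5.1 = 1.3922
P₀ = [ Σₙ₌₀^3 aⁿ/n! + a^4/(4!(1-ρ)) ]⁻¹
Σ = a^0/0! + a^1/1! + a^2/2! + a^3/3! = 1.0000 + 1.3922 + 0.96905 + 0.44969 = 3.8109
a^4/(4!(1-ρ)) = 3.7562/(24 × 0.65196) = 0.2401
P₀ = 1/(3.8109 + 0.2401) = 0.2469
Lq = P₀·a^4·ρ / (4!(1-ρ)²) = 0.24686 × 3.7562 × 0.34804 / (24 × 0.42505) = 0.03164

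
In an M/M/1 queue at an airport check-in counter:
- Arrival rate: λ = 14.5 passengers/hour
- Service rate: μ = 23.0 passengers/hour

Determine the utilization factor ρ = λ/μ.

Server utilization: ρ = λ/μ
ρ = 14.5/23.0 = 0.6304
The server is busy 63.04% of the time.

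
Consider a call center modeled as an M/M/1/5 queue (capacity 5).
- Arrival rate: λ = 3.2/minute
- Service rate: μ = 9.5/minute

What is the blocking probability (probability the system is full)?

ρ = λ/μ = 3.2/9.5 = 0.33684
P₀ = (1-ρ)/(1-ρ^(K+1)) = (1-0.33684)/(1-0.33684^6) = 0.66316/0.99854 = 0.6641
P_K = P₀×ρ^K = 0.6641 × 0.33684^5 = 0.6641 × 0.004336 = 0.002880
Blocking probability = 0.29%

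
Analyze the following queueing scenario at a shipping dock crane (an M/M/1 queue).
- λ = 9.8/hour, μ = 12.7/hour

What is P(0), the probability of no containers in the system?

ρ = λ/μ = 9.8/12.7 = 0.7717
P(0) = 1 - ρ = 1 - 0.7717 = 0.2283
The server is idle 22.83% of the time.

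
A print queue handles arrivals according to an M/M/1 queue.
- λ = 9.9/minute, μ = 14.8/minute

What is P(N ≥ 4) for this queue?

ρ = λ/μ = 9.9/14.8 = 0.6689
P(N ≥ n) = ρⁿ
P(N ≥ 4) = 0.6689^4
P(N ≥ 4) = 0.2002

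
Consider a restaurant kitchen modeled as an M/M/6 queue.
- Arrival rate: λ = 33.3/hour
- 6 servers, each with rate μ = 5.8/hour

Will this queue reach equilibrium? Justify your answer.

Stability requires ρ = λ/(cμ) < 1
ρ = 33.3/(6 × 5.8) = 33.3/34.80 = 0.9569
Since 0.9569 < 1, the system is STABLE.
The servers are busy 95.69% of the time.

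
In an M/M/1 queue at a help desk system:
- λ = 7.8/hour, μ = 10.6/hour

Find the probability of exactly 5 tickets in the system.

ρ = λ/μ = 7.8/10.6 = 0.73585
P(n) = (1-ρ)ρⁿ
P(5) = (1-0.73585) × 0.73585^5
P(5) = 0.26415 × 0.21575
P(5) = 0.05699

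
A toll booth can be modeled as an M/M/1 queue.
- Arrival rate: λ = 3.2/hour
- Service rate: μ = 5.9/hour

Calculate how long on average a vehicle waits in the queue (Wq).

First, compute utilization: ρ = λ/μ = 3.2/5.9 = 0.5424
For M/M/1: Wq = λ/(μ(μ-λ))
Wq = 3.2/(5.9 × (5.9-3.2))
Wq = 3.2/(5.9 × 2.70)
Wq = 0.2009 hours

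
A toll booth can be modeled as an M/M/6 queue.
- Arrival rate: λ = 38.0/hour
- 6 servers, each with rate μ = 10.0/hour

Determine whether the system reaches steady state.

Stability requires ρ = λ/(cμ) < 1
ρ = 38.0/(6 × 10.0) = 38.0/60.00 = 0.6333
Since 0.6333 < 1, the system is STABLE.
The servers are busy 63.33% of the time.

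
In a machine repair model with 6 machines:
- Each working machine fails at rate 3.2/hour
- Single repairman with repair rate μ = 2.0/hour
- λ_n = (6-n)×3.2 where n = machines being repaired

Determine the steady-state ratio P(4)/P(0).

P(4)/P(0) = ∏_{i=0}^{4-1} λ_i/μ_{i+1}
= (6-0)×3.2/2.0 × (6-1)×3.2/2.0 × (6-2)×3.2/2.0 × (6-3)×3.2/2.0
= 2359.2960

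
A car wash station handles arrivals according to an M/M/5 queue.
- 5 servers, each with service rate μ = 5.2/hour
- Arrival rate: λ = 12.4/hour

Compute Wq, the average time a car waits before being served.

Traffic intensity: ρ = λ/(cμ) = 12.4/(5×5.2) = 0.4769
Since ρ = 0.4769 < 1, system is stable.
Offered load a = λ/μ = cρ = 12.4/5.2 = 2.3846
P₀ = [ Σₙ₌₀^4 aⁿ/n! + a^5/(5!(1-ρ)) ]⁻¹
Σ = a^0/0! + a^1/1! + a^2/2! + a^3/3! + a^4/4! = 1.0000 + 2.3846 + 2.8432 + 2.2600 + 1.3473 = 9.8351
a^5/(5!(1-ρ)) = 77.1066/(120 × 0.5231) = 1.2284
P₀ = 1/(9.8351 + 1.2284) = 0.09039
Lq = P₀·a^5·ρ / (5!(1-ρ)²) = 0.09039 × 77.1066 × 0.4769 / (120 × 0.2736) = 0.1012
Wq = Lq/λ = 0.101236/12.4 = 0.008164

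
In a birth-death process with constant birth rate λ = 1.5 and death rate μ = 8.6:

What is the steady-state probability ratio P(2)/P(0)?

For constant rates: P(n)/P(0) = (λ/μ)^n
P(2)/P(0) = (1.5/8.6)^2 = 0.1744^2 = 0.03042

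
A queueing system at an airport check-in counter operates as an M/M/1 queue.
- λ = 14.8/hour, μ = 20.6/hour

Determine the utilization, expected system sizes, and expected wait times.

Step 1: ρ = λ/μ = 14.8/20.6 = 0.7184
Step 2: L = λ/(μ-λ) = 14.8/5.80 = 2.5517
Step 3: Lq = λ²/(μ(μ-λ)) = 219.04/(20.6×5.80) = 1.8333
Step 4: W = 1/(μ-λ) = 1/5.80 = 0.17241
Step 5: Wq = λ/(μ(μ-λ)) = 14.8/(20.6×5.80) = 0.1239
Step 6: P(0) = 1-ρ = 0.2816
Verify: L = λW = 14.8×0.17241 = 2.5517 ✔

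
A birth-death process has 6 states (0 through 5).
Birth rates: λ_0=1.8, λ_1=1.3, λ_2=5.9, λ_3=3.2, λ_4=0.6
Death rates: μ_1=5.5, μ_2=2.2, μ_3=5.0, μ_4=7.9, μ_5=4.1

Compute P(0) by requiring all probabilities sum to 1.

Ratios P(n)/P(0) = (λ₀···λₙ₋₁)/(μ₁···μₙ):
P(1)/P(0) = (1.8)/(5.5) = 0.32727
P(2)/P(0) = (1.8×1.3)/(5.5×2.2) = 0.19339
P(3)/P(0) = (1.8×1.3×5.9)/(5.5×2.2×5.0) = 0.22820
P(4)/P(0) = (1.8×1.3×5.9×3.2)/(5.5×2.2×5.0×7.9) = 0.092435
P(5)/P(0) = (1.8×1.3×5.9×3.2×0.6)/(5.5×2.2×5.0×7.9×4.1) = 0.013527

Normalization: ∑ P(n) = 1
P(0) × (1.0000 + 0.32727 + 0.19339 + 0.22820 + 0.092435 + 0.013527) = 1
P(0) × 1.8548 = 1
P(0) = 1/1.8548 = 0.5391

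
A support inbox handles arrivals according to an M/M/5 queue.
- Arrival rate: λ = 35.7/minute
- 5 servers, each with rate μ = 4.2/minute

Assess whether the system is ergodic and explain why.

Stability requires ρ = λ/(cμ) < 1
ρ = 35.7/(5 × 4.2) = 35.7/21.00 = 1.7000
Since 1.7000 ≥ 1, the system is UNSTABLE.
Need c > λ/μ = 35.7/4.2 = 8.50.
Minimum servers needed: c = 9.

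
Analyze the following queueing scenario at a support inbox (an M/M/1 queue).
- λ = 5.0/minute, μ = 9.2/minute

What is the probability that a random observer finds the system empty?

ρ = λ/μ = 5.0/9.2 = 0.5435
P(0) = 1 - ρ = 1 - 0.5435 = 0.4565
The server is idle 45.65% of the time.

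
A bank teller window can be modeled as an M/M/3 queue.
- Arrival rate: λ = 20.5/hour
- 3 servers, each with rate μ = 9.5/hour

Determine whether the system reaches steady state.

Stability requires ρ = λ/(cμ) < 1
ρ = 20.5/(3 × 9.5) = 20.5/28.50 = 0.7193
Since 0.7193 < 1, the system is STABLE.
The servers are busy 71.93% of the time.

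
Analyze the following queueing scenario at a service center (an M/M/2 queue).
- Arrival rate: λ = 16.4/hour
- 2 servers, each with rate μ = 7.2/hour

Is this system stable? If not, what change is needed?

Stability requires ρ = λ/(cμ) < 1
ρ = 16.4/(2 × 7.2) = 16.4/14.40 = 1.1389
Since 1.1389 ≥ 1, the system is UNSTABLE.
Need c > λ/μ = 16.4/7.2 = 2.28.
Minimum servers needed: c = 3.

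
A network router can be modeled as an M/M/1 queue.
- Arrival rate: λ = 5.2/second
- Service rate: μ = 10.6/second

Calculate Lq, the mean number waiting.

ρ = λ/μ = 5.2/10.6 = 0.4906
For M/M/1: Lq = λ²/(μ(μ-λ))
Lq = 27.04/(10.6 × 5.40)
Lq = 0.4724 packets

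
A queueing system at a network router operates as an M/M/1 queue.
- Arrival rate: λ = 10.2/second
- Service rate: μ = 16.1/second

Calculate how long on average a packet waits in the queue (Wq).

First, compute utilization: ρ = λ/μ = 10.2/16.1 = 0.6335
For M/M/1: Wq = λ/(μ(μ-λ))
Wq = 10.2/(16.1 × (16.1-10.2))
Wq = 10.2/(16.1 × 5.90)
Wq = 0.1074 seconds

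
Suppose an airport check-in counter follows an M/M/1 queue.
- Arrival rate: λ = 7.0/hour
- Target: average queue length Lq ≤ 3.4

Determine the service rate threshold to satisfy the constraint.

For M/M/1: Lq = λ²/(μ(μ-λ))
Need Lq ≤ 3.4, i.e. μ(μ-λ) ≥ λ²/3.4
μ² - 7.0μ - 49.00/3.4 ≥ 0  →  μ² - 7.0μ - 14.411765 ≥ 0
Quadratic formula (positive root): μ = [λ + √(λ² + 4×14.411765)]/2
Discriminant: 49.00 + 4×14.411765 = 106.6471, √106.6471 = 10.3270
μ ≥ (7.0 + 10.3270)/2 = 8.6635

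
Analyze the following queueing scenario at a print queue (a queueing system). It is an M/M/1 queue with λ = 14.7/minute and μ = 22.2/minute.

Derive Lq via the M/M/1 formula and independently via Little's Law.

Method 1 (direct): Lq = λ²/(μ(μ-λ)) = 216.09/(22.2 × 7.50) = 1.2978

Method 2 (Little's Law):
W = 1/(μ-λ) = 1/7.50 = 0.133333
Wq = W - 1/μ = 0.133333 - 0.0450450 = 0.088288
Lq = λWq = 14.7 × 0.088288 = 1.2978 ✔ (matches Method 1)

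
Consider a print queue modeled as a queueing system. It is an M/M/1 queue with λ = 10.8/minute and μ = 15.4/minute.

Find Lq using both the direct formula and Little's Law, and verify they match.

Method 1 (direct): Lq = λ²/(μ(μ-λ)) = 116.64/(15.4 × 4.60) = 1.6465

Method 2 (Little's Law):
W = 1/(μ-λ) = 1/4.60 = 0.217391
Wq = W - 1/μ = 0.217391 - 0.0649351 = 0.152456
Lq = λWq = 10.8 × 0.152456 = 1.6465 ✔ (matches Method 1)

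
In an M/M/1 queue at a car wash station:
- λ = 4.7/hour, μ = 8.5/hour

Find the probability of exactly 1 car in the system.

ρ = λ/μ = 4.7/8.5 = 0.5529
P(n) = (1-ρ)ρⁿ
P(1) = (1-0.5529) × 0.5529^1
P(1) = 0.4471 × 0.5529
P(1) = 0.2472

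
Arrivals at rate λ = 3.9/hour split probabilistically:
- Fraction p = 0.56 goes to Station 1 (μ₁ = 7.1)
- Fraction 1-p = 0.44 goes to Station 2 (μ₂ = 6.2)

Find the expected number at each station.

Effective rates: λ₁ = 3.9×0.56 = 2.184, λ₂ = 3.9×0.44 = 1.716
Station 1: ρ₁ = 2.184/7.1 = 0.3076, L₁ = ρ₁/(1-ρ₁) = 0.3076/(1-0.3076) = 0.4443
Station 2: ρ₂ = 1.716/6.2 = 0.2768, L₂ = ρ₂/(1-ρ₂) = 0.2768/(1-0.2768) = 0.3827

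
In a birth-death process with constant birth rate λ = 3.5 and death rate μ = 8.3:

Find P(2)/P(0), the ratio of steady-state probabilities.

For constant rates: P(n)/P(0) = (λ/μ)^n
P(2)/P(0) = (3.5/8.3)^2 = 0.4217^2 = 0.1778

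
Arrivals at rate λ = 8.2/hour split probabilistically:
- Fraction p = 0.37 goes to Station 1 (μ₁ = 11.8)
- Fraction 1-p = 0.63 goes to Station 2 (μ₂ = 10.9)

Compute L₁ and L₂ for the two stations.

Effective rates: λ₁ = 8.2×0.37 = 3.034, λ₂ = 8.2×0.63 = 5.166
Station 1: ρ₁ = 3.034/11.8 = 0.2571, L₁ = ρ₁/(1-ρ₁) = 0.2571/(1-0.2571) = 0.3461
Station 2: ρ₂ = 5.166/10.9 = 0.47394, L₂ = ρ₂/(1-ρ₂) = 0.47394/(1-0.47394) = 0.9009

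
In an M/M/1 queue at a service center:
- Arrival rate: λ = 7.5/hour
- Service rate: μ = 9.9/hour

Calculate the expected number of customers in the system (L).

ρ = λ/μ = 7.5/9.9 = 0.7576
For M/M/1: L = λ/(μ-λ)
L = 7.5/(9.9-7.5) = 7.5/2.40
L = 3.1250 customers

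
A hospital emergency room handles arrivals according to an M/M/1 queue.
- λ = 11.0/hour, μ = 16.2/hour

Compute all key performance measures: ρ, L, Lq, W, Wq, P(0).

Step 1: ρ = λ/μ = 11.0/16.2 = 0.6790
Step 2: L = λ/(μ-λ) = 11.0/5.20 = 2.1154
Step 3: Lq = λ²/(μ(μ-λ)) = 121.00/(16.2×5.20) = 1.4364
Step 4: W = 1/(μ-λ) = 1/5.20 = 0.19231
Step 5: Wq = λ/(μ(μ-λ)) = 11.0/(16.2×5.20) = 0.1306
Step 6: P(0) = 1-ρ = 0.3210
Verify: L = λW = 11.0×0.19231 = 2.1154 ✔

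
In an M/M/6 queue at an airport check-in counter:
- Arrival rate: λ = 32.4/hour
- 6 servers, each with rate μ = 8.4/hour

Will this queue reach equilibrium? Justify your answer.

Stability requires ρ = λ/(cμ) < 1
ρ = 32.4/(6 × 8.4) = 32.4/50.40 = 0.6429
Since 0.6429 < 1, the system is STABLE.
The servers are busy 64.29% of the time.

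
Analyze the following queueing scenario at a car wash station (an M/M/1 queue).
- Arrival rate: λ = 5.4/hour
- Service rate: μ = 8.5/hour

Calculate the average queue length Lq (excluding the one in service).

ρ = λ/μ = 5.4/8.5 = 0.6353
For M/M/1: Lq = λ²/(μ(μ-λ))
Lq = 29.16/(8.5 × 3.10)
Lq = 1.1066 cars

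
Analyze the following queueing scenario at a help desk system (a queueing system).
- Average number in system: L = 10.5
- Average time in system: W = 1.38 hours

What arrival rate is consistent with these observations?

Little's Law: L = λW, so λ = L/W
λ = 10.5/1.38 = 7.6087 tickets/hour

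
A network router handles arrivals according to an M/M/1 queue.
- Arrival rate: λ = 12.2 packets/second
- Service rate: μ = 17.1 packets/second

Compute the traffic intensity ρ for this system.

Server utilization: ρ = λ/μ
ρ = 12.2/17.1 = 0.7135
The server is busy 71.35% of the time.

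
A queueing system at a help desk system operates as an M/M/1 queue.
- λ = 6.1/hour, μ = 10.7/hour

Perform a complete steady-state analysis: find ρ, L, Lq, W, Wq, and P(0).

Step 1: ρ = λ/μ = 6.1/10.7 = 0.5701
Step 2: L = λ/(μ-λ) = 6.1/4.60 = 1.3261
Step 3: Lq = λ²/(μ(μ-λ)) = 37.21/(10.7×4.60) = 0.7560
Step 4: W = 1/(μ-λ) = 1/4.60 = 0.2174
Step 5: Wq = λ/(μ(μ-λ)) = 6.1/(10.7×4.60) = 0.1239
Step 6: P(0) = 1-ρ = 0.4299
Verify: L = λW = 6.1×0.2174 = 1.3261 ✔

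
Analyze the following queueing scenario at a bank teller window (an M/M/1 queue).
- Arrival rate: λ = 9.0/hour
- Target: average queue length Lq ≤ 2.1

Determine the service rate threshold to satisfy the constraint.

For M/M/1: Lq = λ²/(μ(μ-λ))
Need Lq ≤ 2.1, i.e. μ(μ-λ) ≥ λ²/2.1
μ² - 9.0μ - 81.00/2.1 ≥ 0  →  μ² - 9.0μ - 38.57143 ≥ 0
Quadratic formula (positive root): μ = [λ + √(λ² + 4×38.57143)]/2
Discriminant: 81.00 + 4×38.57143 = 235.2857, √235.2857 = 15.3390
μ ≥ (9.0 + 15.3390)/2 = 12.1695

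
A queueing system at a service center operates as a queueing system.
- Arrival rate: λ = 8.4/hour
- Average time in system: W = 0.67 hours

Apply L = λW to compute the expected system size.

Little's Law: L = λW
L = 8.4 × 0.67 = 5.6280 customers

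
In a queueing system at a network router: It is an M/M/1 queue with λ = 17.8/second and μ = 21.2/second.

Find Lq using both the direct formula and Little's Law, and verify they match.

Method 1 (direct): Lq = λ²/(μ(μ-λ)) = 316.84/(21.2 × 3.40) = 4.3957

Method 2 (Little's Law):
W = 1/(μ-λ) = 1/3.40 = 0.29412
Wq = W - 1/μ = 0.29412 - 0.047170 = 0.24695
Lq = λWq = 17.8 × 0.24695 = 4.3957 ✔ (matches Method 1)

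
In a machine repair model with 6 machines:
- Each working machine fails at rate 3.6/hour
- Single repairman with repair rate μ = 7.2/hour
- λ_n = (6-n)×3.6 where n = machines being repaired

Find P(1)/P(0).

P(1)/P(0) = ∏_{i=0}^{1-1} λ_i/μ_{i+1}
= (6-0)×3.6/7.2
= 3.0000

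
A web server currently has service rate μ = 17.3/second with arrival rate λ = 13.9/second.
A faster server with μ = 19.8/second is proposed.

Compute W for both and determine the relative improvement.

System 1: ρ₁ = 13.9/17.3 = 0.8035, W₁ = 1/(17.3-13.9) = 0.2941
System 2: ρ₂ = 13.9/19.8 = 0.7020, W₂ = 1/(19.8-13.9) = 0.1695
Improvement: (W₁-W₂)/W₁ = (0.2941-0.1695)/0.2941 = 42.37%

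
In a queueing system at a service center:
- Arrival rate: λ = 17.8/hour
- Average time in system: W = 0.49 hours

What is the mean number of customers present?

Little's Law: L = λW
L = 17.8 × 0.49 = 8.7220 customers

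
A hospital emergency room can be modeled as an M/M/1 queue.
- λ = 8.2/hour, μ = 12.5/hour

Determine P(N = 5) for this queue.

ρ = λ/μ = 8.2/12.5 = 0.6560
P(n) = (1-ρ)ρⁿ
P(5) = (1-0.6560) × 0.6560^5
P(5) = 0.34400 × 0.12148
P(5) = 0.04179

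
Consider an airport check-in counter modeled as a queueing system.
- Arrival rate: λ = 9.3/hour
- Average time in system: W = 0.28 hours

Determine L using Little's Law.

Little's Law: L = λW
L = 9.3 × 0.28 = 2.6040 passengers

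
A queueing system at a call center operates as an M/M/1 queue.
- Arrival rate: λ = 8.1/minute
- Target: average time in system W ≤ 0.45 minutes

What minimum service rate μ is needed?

For M/M/1: W = 1/(μ-λ)
Need W ≤ 0.45, so 1/(μ-λ) ≤ 0.45
μ - λ ≥ 1/0.45 = 2.2222
μ ≥ 8.1 + 2.2222 = 10.3222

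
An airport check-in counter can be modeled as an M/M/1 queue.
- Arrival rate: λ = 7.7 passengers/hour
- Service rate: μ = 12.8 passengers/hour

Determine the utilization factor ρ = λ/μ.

Server utilization: ρ = λ/μ
ρ = 7.7/12.8 = 0.6016
The server is busy 60.16% of the time.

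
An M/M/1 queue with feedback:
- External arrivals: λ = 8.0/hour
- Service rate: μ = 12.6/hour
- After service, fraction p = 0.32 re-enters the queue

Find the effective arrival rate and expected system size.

Effective arrival rate: λ_eff = λ/(1-p) = 8.0/(1-0.32) = 8.0/0.68 = 11.76471
ρ = λ_eff/μ = 11.76471/12.6 = 0.933707
L = ρ/(1-ρ) = 0.933707/(1-0.933707) = 14.0845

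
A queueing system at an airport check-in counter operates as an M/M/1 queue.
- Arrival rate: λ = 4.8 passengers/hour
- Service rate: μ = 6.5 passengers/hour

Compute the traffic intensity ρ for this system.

Server utilization: ρ = λ/μ
ρ = 4.8/6.5 = 0.7385
The server is busy 73.85% of the time.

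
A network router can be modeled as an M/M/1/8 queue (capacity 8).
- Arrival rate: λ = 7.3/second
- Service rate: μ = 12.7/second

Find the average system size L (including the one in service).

ρ = λ/μ = 7.3/12.7 = 0.5748
P₀ = (1-ρ)/(1-ρ^(K+1)) = (1-0.5748)/(1-0.5748^9) = 0.4252/0.9932 = 0.4281
P_K = P₀×ρ^K = 0.42813 × 0.5748^8 = 0.42813 × 0.011916 = 0.005102
L = ρ[1 - (K+1)ρ^K + Kρ^(K+1)] / [(1-ρ)(1-ρ^(K+1))]
L = 0.5748 × (1 - 9×0.011916 + 8×0.0068494) / ((1 - 0.5748) × (1 - 0.0068494)) = 1.2898 packets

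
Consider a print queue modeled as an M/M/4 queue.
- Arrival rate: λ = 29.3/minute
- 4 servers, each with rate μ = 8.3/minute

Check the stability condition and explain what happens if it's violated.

Stability requires ρ = λ/(cμ) < 1
ρ = 29.3/(4 × 8.3) = 29.3/33.20 = 0.8825
Since 0.8825 < 1, the system is STABLE.
The servers are busy 88.25% of the time.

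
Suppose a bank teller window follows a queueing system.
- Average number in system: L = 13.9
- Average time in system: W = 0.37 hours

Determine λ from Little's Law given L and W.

Little's Law: L = λW, so λ = L/W
λ = 13.9/0.37 = 37.5676 transactions/hour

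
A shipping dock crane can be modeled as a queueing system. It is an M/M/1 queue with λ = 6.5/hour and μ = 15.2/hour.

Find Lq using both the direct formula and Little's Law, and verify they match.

Method 1 (direct): Lq = λ²/(μ(μ-λ)) = 42.25/(15.2 × 8.70) = 0.3195

Method 2 (Little's Law):
W = 1/(μ-λ) = 1/8.70 = 0.11494
Wq = W - 1/μ = 0.11494 - 0.065789 = 0.04915
Lq = λWq = 6.5 × 0.04915 = 0.3195 ✔ (matches Method 1)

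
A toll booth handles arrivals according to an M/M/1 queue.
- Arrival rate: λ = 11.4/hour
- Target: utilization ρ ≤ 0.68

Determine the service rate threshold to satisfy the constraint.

ρ = λ/μ, so μ = λ/ρ
μ ≥ 11.4/0.68 = 16.7647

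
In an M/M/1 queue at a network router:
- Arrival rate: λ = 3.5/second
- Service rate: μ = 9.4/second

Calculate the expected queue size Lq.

ρ = λ/μ = 3.5/9.4 = 0.3723
For M/M/1: Lq = λ²/(μ(μ-λ))
Lq = 12.25/(9.4 × 5.90)
Lq = 0.2209 packets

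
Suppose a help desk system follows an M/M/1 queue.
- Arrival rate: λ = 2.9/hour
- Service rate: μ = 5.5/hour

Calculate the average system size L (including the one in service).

ρ = λ/μ = 2.9/5.5 = 0.5273
For M/M/1: L = λ/(μ-λ)
L = 2.9/(5.5-2.9) = 2.9/2.60
L = 1.1154 tickets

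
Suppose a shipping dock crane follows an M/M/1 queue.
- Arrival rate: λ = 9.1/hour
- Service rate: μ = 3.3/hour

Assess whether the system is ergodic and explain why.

Stability requires ρ = λ/(cμ) < 1
ρ = 9.1/(1 × 3.3) = 9.1/3.30 = 2.7576
Since 2.7576 ≥ 1, the system is UNSTABLE.
Queue grows without bound. Need μ > λ = 9.1.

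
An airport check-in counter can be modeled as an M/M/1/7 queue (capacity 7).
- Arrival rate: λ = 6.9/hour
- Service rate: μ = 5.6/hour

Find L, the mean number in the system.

ρ = λ/μ = 6.9/5.6 = 1.23214
P₀ = (1-ρ)/(1-ρ^(K+1)) = (1-1.23214)/(1-1.23214^8) = -0.23214/-4.3123 = 0.05383
P_K = P₀×ρ^K = 0.05383 × 1.23214^7 = 0.05383 × 4.3114 = 0.2321
L = ρ[1 - (K+1)ρ^K + Kρ^(K+1)] / [(1-ρ)(1-ρ^(K+1))]
L = 1.23214 × (1 - 8×4.31142 + 7×5.31227) / ((1 - 1.23214) × (1 - 5.31227)) = 4.5474 passengers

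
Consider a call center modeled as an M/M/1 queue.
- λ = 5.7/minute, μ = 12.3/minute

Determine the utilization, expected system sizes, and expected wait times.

Step 1: ρ = λ/μ = 5.7/12.3 = 0.4634
Step 2: L = λ/(μ-λ) = 5.7/6.60 = 0.8636
Step 3: Lq = λ²/(μ(μ-λ)) = 32.49/(12.3×6.60) = 0.4002
Step 4: W = 1/(μ-λ) = 1/6.60 = 0.1515
Step 5: Wq = λ/(μ(μ-λ)) = 5.7/(12.3×6.60) = 0.07021
Step 6: P(0) = 1-ρ = 0.5366
Verify: L = λW = 5.7×0.1515 = 0.8636 ✔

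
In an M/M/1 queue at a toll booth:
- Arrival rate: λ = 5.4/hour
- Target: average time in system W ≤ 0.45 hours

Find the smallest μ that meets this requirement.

For M/M/1: W = 1/(μ-λ)
Need W ≤ 0.45, so 1/(μ-λ) ≤ 0.45
μ - λ ≥ 1/0.45 = 2.2222
μ ≥ 5.4 + 2.2222 = 7.6222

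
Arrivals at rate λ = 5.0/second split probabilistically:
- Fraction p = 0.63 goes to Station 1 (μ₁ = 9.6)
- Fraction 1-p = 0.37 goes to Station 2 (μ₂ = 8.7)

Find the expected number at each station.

Effective rates: λ₁ = 5.0×0.63 = 3.15, λ₂ = 5.0×0.37 = 1.85
Station 1: ρ₁ = 3.15/9.6 = 0.32812, L₁ = ρ₁/(1-ρ₁) = 0.32812/(1-0.32812) = 0.4884
Station 2: ρ₂ = 1.85/8.7 = 0.21264, L₂ = ρ₂/(1-ρ₂) = 0.21264/(1-0.21264) = 0.2701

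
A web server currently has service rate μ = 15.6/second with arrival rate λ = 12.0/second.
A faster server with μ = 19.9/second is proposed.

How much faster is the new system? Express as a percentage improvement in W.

System 1: ρ₁ = 12.0/15.6 = 0.7692, W₁ = 1/(15.6-12.0) = 0.2778
System 2: ρ₂ = 12.0/19.9 = 0.6030, W₂ = 1/(19.9-12.0) = 0.1266
Improvement: (W₁-W₂)/W₁ = (0.2778-0.1266)/0.2778 = 54.43%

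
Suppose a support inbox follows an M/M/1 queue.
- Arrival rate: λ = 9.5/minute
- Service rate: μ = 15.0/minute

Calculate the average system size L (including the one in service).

ρ = λ/μ = 9.5/15.0 = 0.6333
For M/M/1: L = λ/(μ-λ)
L = 9.5/(15.0-9.5) = 9.5/5.50
L = 1.7273 emails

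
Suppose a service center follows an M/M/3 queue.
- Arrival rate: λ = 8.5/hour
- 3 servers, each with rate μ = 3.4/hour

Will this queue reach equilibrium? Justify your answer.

Stability requires ρ = λ/(cμ) < 1
ρ = 8.5/(3 × 3.4) = 8.5/10.20 = 0.8333
Since 0.8333 < 1, the system is STABLE.
The servers are busy 83.33% of the time.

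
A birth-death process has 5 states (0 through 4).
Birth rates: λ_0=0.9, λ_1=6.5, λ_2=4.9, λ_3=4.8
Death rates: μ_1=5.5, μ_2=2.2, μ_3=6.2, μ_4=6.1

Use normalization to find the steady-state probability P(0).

Ratios P(n)/P(0) = (λ₀···λₙ₋₁)/(μ₁···μₙ):
P(1)/P(0) = (0.9)/(5.5) = 0.1636
P(2)/P(0) = (0.9×6.5)/(5.5×2.2) = 0.4835
P(3)/P(0) = (0.9×6.5×4.9)/(5.5×2.2×6.2) = 0.3821
P(4)/P(0) = (0.9×6.5×4.9×4.8)/(5.5×2.2×6.2×6.1) = 0.3007

Normalization: ∑ P(n) = 1
P(0) × (1.0000 + 0.1636 + 0.4835 + 0.3821 + 0.3007) = 1
P(0) × 2.3299 = 1
P(0) = 1/2.3299 = 0.4292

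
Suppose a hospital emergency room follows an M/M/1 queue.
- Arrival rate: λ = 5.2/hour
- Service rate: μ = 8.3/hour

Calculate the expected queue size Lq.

ρ = λ/μ = 5.2/8.3 = 0.6265
For M/M/1: Lq = λ²/(μ(μ-λ))
Lq = 27.04/(8.3 × 3.10)
Lq = 1.0509 patients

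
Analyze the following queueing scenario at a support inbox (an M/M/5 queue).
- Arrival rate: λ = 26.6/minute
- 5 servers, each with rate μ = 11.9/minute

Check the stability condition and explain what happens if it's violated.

Stability requires ρ = λ/(cμ) < 1
ρ = 26.6/(5 × 11.9) = 26.6/59.50 = 0.4471
Since 0.4471 < 1, the system is STABLE.
The servers are busy 44.71% of the time.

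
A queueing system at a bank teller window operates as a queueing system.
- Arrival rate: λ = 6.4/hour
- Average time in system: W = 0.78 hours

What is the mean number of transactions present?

Little's Law: L = λW
L = 6.4 × 0.78 = 4.9920 transactions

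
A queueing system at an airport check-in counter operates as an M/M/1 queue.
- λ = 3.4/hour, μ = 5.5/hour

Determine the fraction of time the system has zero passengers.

ρ = λ/μ = 3.4/5.5 = 0.6182
P(0) = 1 - ρ = 1 - 0.6182 = 0.3818
The server is idle 38.18% of the time.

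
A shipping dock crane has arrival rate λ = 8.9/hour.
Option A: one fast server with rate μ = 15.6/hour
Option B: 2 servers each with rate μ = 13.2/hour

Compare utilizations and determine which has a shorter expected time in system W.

Option A: single server μ = 15.6 (M/M/1)
  ρ_A = 8.9/15.6 = 0.5705
  W_A = 1/(μ-λ) = 1/(15.6-8.9) = 1/6.70 = 0.1493

Option B: 2 servers μ = 13.2 (M/M/2)
  ρ_B = λ/(cμ) = 8.9/(2×13.2) = 0.3371
  Offered load a = λ/μ = cρ = 8.9/13.2 = 0.6742
  P₀ = [ Σₙ₌₀^1 aⁿ/n! + a^2/(2!(1-ρ)) ]⁻¹
  Σ = a^0/0! + a^1/1! = 1.0000 + 0.6742 = 1.6742
  a^2/(2!(1-ρ)) = 0.4546/(2 × 0.6629) = 0.3429
  P₀ = 1/(1.6742 + 0.3429) = 0.4958
  Lq = P₀·a^2·ρ / (2!(1-ρ)²) = 0.49575 × 0.45460 × 0.33712 / (2 × 0.43941) = 0.08645
  Wq_B = Lq/λ = 0.086454/8.9 = 0.009714
  W_B = Wq_B + 1/μ = 0.009714 + 0.07576 = 0.08547

Since W_B = 0.08547 < W_A = 0.1493, Option B (multiple servers) has the shorter time in system.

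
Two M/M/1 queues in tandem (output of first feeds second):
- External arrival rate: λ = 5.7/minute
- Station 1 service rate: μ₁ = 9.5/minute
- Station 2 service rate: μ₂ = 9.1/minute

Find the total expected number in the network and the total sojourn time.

By Jackson's theorem, each station behaves as independent M/M/1.
Station 1: ρ₁ = 5.7/9.5 = 0.6000, L₁ = ρ₁/(1-ρ₁) = λ/(μ₁-λ) = 5.7/3.80 = 1.5000
Station 2: ρ₂ = 5.7/9.1 = 0.6264, L₂ = ρ₂/(1-ρ₂) = λ/(μ₂-λ) = 5.7/3.40 = 1.6765
Total: L = L₁ + L₂ = 1.5000 + 1.6765 = 3.1765
W = L/λ = 3.1765/5.7 = 0.5573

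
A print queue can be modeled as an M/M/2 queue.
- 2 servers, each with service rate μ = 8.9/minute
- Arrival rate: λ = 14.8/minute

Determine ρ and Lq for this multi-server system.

Traffic intensity: ρ = λ/(cμ) = 14.8/(2×8.9) = 0.8315
Since ρ = 0.8315 < 1, system is stable.
Offered load a = λ/μ = cρ = 14.8/8.9 = 1.6629
P₀ = [ Σₙ₌₀^1 aⁿ/n! + a^2/(2!(1-ρ)) ]⁻¹
Σ = a^0/0! + a^1/1! = 1.0000 + 1.6629 = 2.6629
a^2/(2!(1-ρ)) = 2.7653/(2 × 0.16854) = 8.2037
P₀ = 1/(2.66292 + 8.20375) = 0.09202
Lq = P₀·a^2·ρ / (2!(1-ρ)²) = 0.0920245 × 2.76531 × 0.831461 / (2 × 0.0284055) = 3.7244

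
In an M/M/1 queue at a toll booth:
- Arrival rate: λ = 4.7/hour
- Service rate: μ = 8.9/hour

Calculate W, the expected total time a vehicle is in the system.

First, compute utilization: ρ = λ/μ = 4.7/8.9 = 0.5281
For M/M/1: W = 1/(μ-λ)
W = 1/(8.9-4.7) = 1/4.20
W = 0.2381 hours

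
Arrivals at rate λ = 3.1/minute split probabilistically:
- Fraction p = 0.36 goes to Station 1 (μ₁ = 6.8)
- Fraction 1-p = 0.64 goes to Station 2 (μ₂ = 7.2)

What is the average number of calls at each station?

Effective rates: λ₁ = 3.1×0.36 = 1.116, λ₂ = 3.1×0.64 = 1.984
Station 1: ρ₁ = 1.116/6.8 = 0.1641, L₁ = ρ₁/(1-ρ₁) = 0.1641/(1-0.1641) = 0.1963
Station 2: ρ₂ = 1.984/7.2 = 0.27556, L₂ = ρ₂/(1-ρ₂) = 0.27556/(1-0.27556) = 0.3804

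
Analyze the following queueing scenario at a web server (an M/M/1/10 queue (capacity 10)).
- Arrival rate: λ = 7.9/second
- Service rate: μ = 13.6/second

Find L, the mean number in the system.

ρ = λ/μ = 7.9/13.6 = 0.58088
P₀ = (1-ρ)/(1-ρ^(K+1)) = (1-0.58088)/(1-0.58088^11) = 0.4191/0.9975 = 0.4202
P_K = P₀×ρ^K = 0.4202 × 0.58088^10 = 0.4202 × 0.004374 = 0.001838
L = ρ[1 - (K+1)ρ^K + Kρ^(K+1)] / [(1-ρ)(1-ρ^(K+1))]
L = 0.58088 × (1 - 11×0.004374 + 10×0.002541) / ((1 - 0.58088) × (1 - 0.002541)) = 1.3579 requests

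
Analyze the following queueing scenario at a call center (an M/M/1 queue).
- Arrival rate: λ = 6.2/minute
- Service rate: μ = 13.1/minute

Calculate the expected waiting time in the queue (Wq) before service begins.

First, compute utilization: ρ = λ/μ = 6.2/13.1 = 0.4733
For M/M/1: Wq = λ/(μ(μ-λ))
Wq = 6.2/(13.1 × (13.1-6.2))
Wq = 6.2/(13.1 × 6.90)
Wq = 0.06859 minutes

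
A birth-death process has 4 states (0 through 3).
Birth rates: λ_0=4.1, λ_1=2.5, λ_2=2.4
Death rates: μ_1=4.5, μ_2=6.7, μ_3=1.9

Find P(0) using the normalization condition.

Ratios P(n)/P(0) = (λ₀···λₙ₋₁)/(μ₁···μₙ):
P(1)/P(0) = (4.1)/(4.5) = 0.9111
P(2)/P(0) = (4.1×2.5)/(4.5×6.7) = 0.3400
P(3)/P(0) = (4.1×2.5×2.4)/(4.5×6.7×1.9) = 0.4294

Normalization: ∑ P(n) = 1
P(0) × (1.0000 + 0.9111 + 0.3400 + 0.4294) = 1
P(0) × 2.6805 = 1
P(0) = 1/2.6805 = 0.3731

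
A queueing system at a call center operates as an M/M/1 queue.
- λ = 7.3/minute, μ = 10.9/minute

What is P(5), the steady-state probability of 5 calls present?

ρ = λ/μ = 7.3/10.9 = 0.66972
P(n) = (1-ρ)ρⁿ
P(5) = (1-0.66972) × 0.66972^5
P(5) = 0.33028 × 0.13473
P(5) = 0.04450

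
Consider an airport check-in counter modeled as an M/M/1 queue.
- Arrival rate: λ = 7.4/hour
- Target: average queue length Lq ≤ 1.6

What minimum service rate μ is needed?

For M/M/1: Lq = λ²/(μ(μ-λ))
Need Lq ≤ 1.6, i.e. μ(μ-λ) ≥ λ²/1.6
μ² - 7.4μ - 54.76/1.6 ≥ 0  →  μ² - 7.4μ - 34.2250 ≥ 0
Quadratic formula (positive root): μ = [λ + √(λ² + 4×34.2250)]/2
Discriminant: 54.76 + 4×34.2250 = 191.6600, √191.6600 = 13.84413
μ ≥ (7.4 + 13.84413)/2 = 10.6221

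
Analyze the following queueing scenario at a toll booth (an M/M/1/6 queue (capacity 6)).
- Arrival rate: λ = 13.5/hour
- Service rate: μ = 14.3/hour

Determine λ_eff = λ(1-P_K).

ρ = λ/μ = 13.5/14.3 = 0.94406
P₀ = (1-ρ)/(1-ρ^(K+1)) = (1-0.94406)/(1-0.94406^7) = 0.055940/0.33166 = 0.1687
P_K = P₀×ρ^K = 0.1687 × 0.94406^6 = 0.1687 × 0.7079 = 0.1194
λ_eff = λ(1-P_K) = 13.5 × (1 - 0.119404) = 13.5 × 0.880596 = 11.8880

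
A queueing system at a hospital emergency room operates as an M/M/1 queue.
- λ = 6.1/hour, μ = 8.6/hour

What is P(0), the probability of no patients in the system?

ρ = λ/μ = 6.1/8.6 = 0.7093
P(0) = 1 - ρ = 1 - 0.7093 = 0.2907
The server is idle 29.07% of the time.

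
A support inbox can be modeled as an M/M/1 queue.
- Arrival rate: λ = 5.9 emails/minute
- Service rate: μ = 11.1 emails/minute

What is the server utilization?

Server utilization: ρ = λ/μ
ρ = 5.9/11.1 = 0.5315
The server is busy 53.15% of the time.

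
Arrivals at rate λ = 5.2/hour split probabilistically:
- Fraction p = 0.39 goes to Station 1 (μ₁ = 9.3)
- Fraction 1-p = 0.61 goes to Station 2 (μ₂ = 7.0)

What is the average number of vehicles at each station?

Effective rates: λ₁ = 5.2×0.39 = 2.028, λ₂ = 5.2×0.61 = 3.172
Station 1: ρ₁ = 2.028/9.3 = 0.2181, L₁ = ρ₁/(1-ρ₁) = 0.2181/(1-0.2181) = 0.2789
Station 2: ρ₂ = 3.172/7.0 = 0.45314, L₂ = ρ₂/(1-ρ₂) = 0.45314/(1-0.45314) = 0.8286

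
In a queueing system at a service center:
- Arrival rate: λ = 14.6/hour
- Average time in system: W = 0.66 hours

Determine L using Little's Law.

Little's Law: L = λW
L = 14.6 × 0.66 = 9.6360 customers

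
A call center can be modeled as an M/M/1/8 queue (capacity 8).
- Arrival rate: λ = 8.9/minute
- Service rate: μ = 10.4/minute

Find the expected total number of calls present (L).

ρ = λ/μ = 8.9/10.4 = 0.85577
P₀ = (1-ρ)/(1-ρ^(K+1)) = (1-0.85577)/(1-0.85577^9) = 0.1442/0.7538 = 0.1913
P_K = P₀×ρ^K = 0.19133 × 0.85577^8 = 0.19133 × 0.28764 = 0.05503
L = ρ[1 - (K+1)ρ^K + Kρ^(K+1)] / [(1-ρ)(1-ρ^(K+1))]
L = 0.85577 × (1 - 9×0.287645 + 8×0.246158) / ((1 - 0.85577) × (1 - 0.246158)) = 2.9945 calls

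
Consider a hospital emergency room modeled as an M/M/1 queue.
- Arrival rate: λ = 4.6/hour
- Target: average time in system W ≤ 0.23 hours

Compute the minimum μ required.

For M/M/1: W = 1/(μ-λ)
Need W ≤ 0.23, so 1/(μ-λ) ≤ 0.23
μ - λ ≥ 1/0.23 = 4.3478
μ ≥ 4.6 + 4.3478 = 8.9478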